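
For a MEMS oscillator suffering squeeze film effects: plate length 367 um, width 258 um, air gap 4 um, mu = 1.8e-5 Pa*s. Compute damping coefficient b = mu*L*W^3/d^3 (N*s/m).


Step 1: Convert to SI.
L = 367e-6 m, W = 258e-6 m, d = 4e-6 m
Step 2: W^3 = (258e-6)^3 = 1.72e-11 m^3
Step 3: d^3 = (4e-6)^3 = 6.40e-17 m^3
Step 4: b = 1.8e-5 * 367e-6 * 1.72e-11 / 6.40e-17
b = 1.77e-03 N*s/m


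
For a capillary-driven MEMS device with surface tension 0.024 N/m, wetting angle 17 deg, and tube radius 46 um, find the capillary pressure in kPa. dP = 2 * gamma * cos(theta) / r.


Step 1: cos(17 deg) = 0.9563
Step 2: Convert r to m: r = 46e-6 m
Step 3: dP = 2 * 0.024 * 0.9563 / 46e-6 = 997.9 Pa
Step 4: Convert Pa to kPa (divide by 1000).
dP = 1.0 kPa


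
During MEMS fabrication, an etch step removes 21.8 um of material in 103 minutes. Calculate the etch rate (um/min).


Step 1: Etch rate = depth / time
Step 2: rate = 21.8 / 103
rate = 0.212 um/min


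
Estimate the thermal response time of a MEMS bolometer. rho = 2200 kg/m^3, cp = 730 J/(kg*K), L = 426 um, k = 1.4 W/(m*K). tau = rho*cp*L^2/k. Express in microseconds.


Step 1: Convert L to m: L = 426e-6 m
Step 2: L^2 = (426e-6)^2 = 1.81476e-07 m^2
Step 3: tau = 2200 * 730 * 1.81476e-07 / 1.4 = 2.0817889714e-01 s
Step 4: Convert to microseconds (multiply by 1e6).
tau = 208178.897 us


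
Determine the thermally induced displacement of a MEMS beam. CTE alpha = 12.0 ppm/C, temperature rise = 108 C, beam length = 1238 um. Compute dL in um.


Step 1: Convert CTE: alpha = 12.0 ppm/C = 12.0e-6 /C
Step 2: dL = 12.0e-6 * 108 * 1238
dL = 1.6044 um


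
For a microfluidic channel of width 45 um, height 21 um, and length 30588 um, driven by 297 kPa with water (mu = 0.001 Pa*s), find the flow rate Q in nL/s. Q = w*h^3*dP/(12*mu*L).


Step 1: Convert all dimensions to SI (meters).
w = 45e-6 m, h = 21e-6 m, L = 30588e-6 m, dP = 297e3 Pa
Step 2: Q = w * h^3 * dP / (12 * mu * L)
Q = 45e-6 * (21e-6)^3 * 297e3 / (12 * 0.001 * 30588e-6) = 3.372054e-10 m^3/s
Step 3: Convert Q from m^3/s to nL/s (1 m^3 = 1e12 nL, so multiply by 1e12).
Q = 337.205 nL/s


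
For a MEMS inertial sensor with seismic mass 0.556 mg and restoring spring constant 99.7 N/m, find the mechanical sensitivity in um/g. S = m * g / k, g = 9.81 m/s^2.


Step 1: Convert mass: m = 0.556 mg = 5.56e-07 kg
Step 2: S = m * g / k = 5.56e-07 * 9.81 / 99.7
Step 3: S = 5.47e-08 m/g
Step 4: Convert to um/g: S = 0.055 um/g


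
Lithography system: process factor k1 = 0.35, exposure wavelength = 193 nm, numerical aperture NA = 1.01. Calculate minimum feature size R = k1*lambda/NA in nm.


Step 1: Identify values: k1 = 0.35, lambda = 193 nm, NA = 1.01
Step 2: R = k1 * lambda / NA
R = 0.35 * 193 / 1.01
R = 66.9 nm


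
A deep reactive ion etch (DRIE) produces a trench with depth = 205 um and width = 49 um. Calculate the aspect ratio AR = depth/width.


Step 1: AR = depth / width
Step 2: AR = 205 / 49
AR = 4.2


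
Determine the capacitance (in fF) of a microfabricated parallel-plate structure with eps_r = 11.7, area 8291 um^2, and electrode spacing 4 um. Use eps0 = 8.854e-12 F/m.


Step 1: Convert area to m^2: A = 8291e-12 m^2
Step 2: Convert gap to m: d = 4e-6 m
Step 3: C = eps0 * eps_r * A / d
C = 8.854e-12 * 11.7 * 8291e-12 / 4e-6
Step 4: Convert to fF (multiply by 1e15).
C = 214.72 fF


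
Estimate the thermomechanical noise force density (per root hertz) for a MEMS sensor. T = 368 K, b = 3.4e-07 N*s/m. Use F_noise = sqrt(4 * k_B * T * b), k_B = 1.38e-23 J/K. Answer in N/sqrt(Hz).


Step 1: Compute 4 * k_B * T * b
= 4 * 1.38e-23 * 368 * 3.4e-07
= 6.9066e-27 N^2/Hz
Step 2: F_noise = sqrt(6.9066e-27)
F_noise = 8.31e-14 N/sqrt(Hz)


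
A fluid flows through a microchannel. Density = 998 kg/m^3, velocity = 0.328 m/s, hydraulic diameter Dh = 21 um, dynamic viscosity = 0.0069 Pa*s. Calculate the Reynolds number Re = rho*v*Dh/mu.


Step 1: Convert Dh to meters: Dh = 21e-6 m
Step 2: Re = rho * v * Dh / mu
Re = 998 * 0.328 * 21e-6 / 0.0069
Re = 0.996


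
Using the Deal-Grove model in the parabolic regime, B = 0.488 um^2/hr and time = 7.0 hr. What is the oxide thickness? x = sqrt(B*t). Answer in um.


Step 1: Compute B*t = 0.488 * 7.0 = 3.416
Step 2: x = sqrt(3.416)
x = 1.848 um


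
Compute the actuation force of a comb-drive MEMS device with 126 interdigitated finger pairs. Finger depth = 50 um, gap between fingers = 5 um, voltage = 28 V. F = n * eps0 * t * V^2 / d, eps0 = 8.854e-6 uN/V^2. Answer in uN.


Step 1: Parameters: n=126, eps0=8.854e-6 uN/V^2, t=50 um, V=28 V, d=5 um
Step 2: V^2 = 784
Step 3: F = 126 * 8.854e-6 * 50 * 784 / 5
F = 8.746 uN


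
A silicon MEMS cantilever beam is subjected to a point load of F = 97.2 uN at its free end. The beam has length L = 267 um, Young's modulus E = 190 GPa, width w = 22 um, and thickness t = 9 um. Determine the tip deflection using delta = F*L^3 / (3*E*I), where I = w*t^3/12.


Step 1: Calculate the second moment of area.
I = w * t^3 / 12 = 22 * 9^3 / 12 = 1336.5 um^4
Step 2: Convert E to consistent units (1 GPa = 1000 uN/um^2).
E = 190 GPa = 190000 uN/um^2
Step 3: Calculate tip deflection.
delta = F * L^3 / (3 * E * I)
delta = 97.2 * 267^3 / (3 * 190000 * 1336.5)
delta = 2.4286 um


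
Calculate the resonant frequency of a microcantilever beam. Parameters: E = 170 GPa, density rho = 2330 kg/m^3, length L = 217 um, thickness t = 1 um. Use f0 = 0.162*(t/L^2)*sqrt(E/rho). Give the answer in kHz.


Step 1: Convert units to SI.
t_SI = 1e-6 m, L_SI = 217e-6 m
Step 2: Calculate sqrt(E/rho).
sqrt(170e9 / 2330) = 8541.74 m/s
Step 3: Compute f0.
f0 = 0.162 * 1e-6 / (217e-6)^2 * 8541.74 = 29386.1 Hz = 29.39 kHz


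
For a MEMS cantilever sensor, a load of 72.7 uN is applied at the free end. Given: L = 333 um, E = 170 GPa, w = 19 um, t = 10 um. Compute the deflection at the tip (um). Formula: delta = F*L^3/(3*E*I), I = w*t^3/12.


Step 1: Calculate the second moment of area.
I = w * t^3 / 12 = 19 * 10^3 / 12 = 1583.3333 um^4
Step 2: Convert E to consistent units (1 GPa = 1000 uN/um^2).
E = 170 GPa = 170000 uN/um^2
Step 3: Calculate tip deflection.
delta = F * L^3 / (3 * E * I)
delta = 72.7 * 333^3 / (3 * 170000 * 1583.3333)
delta = 3.3245 um


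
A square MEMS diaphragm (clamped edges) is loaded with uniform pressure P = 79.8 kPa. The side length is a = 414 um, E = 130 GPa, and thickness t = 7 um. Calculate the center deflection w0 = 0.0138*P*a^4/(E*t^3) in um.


Step 1: Convert pressure to compatible units (E is in GPa, so P in GPa).
P = 79.8 kPa = 79.8e-6 GPa
Step 2: Compute numerator: 0.0138 * P * a^4.
a^4 = 414^4 = 29376588816
numerator = 0.0138 * 79.8e-6 * 29376588816 = 3.23507e+04
Step 3: Compute denominator: E * t^3 = 130 * 7^3 = 44590
Step 4: w0 = numerator / denominator = 3.23507e+04 / 44590 = 0.7255 um


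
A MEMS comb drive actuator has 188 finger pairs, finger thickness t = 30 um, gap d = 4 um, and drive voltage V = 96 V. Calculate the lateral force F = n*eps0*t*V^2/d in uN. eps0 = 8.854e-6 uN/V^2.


Step 1: Parameters: n=188, eps0=8.854e-6 uN/V^2, t=30 um, V=96 V, d=4 um
Step 2: V^2 = 9216
Step 3: F = 188 * 8.854e-6 * 30 * 9216 / 4
F = 115.054 uN


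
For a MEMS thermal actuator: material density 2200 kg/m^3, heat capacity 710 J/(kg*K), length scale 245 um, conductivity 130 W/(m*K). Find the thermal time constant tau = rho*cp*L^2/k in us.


Step 1: Convert L to m: L = 245e-6 m
Step 2: L^2 = (245e-6)^2 = 6.0025e-08 m^2
Step 3: tau = 2200 * 710 * 6.0025e-08 / 130 = 7.2122346e-04 s
Step 4: Convert to microseconds (multiply by 1e6).
tau = 721.223 us


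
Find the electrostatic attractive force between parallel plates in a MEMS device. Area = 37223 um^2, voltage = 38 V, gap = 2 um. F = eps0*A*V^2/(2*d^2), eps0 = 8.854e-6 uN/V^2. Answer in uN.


Step 1: Identify parameters.
eps0 = 8.854e-6 uN/V^2, A = 37223 um^2, V = 38 V, d = 2 um
Step 2: Compute V^2 = 38^2 = 1444
Step 3: Compute d^2 = 2^2 = 4
Step 4: F = 0.5 * 8.854e-6 * 37223 * 1444 / 4
F = 59.488 uN


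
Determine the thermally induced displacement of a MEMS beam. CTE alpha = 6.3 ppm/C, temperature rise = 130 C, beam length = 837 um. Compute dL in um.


Step 1: Convert CTE: alpha = 6.3 ppm/C = 6.3e-6 /C
Step 2: dL = 6.3e-6 * 130 * 837
dL = 0.6855 um


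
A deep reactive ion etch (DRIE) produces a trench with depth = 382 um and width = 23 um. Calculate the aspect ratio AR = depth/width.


Step 1: AR = depth / width
Step 2: AR = 382 / 23
AR = 16.6


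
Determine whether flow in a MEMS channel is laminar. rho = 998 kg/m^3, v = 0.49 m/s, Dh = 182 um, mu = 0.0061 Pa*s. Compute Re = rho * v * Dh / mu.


Step 1: Convert Dh to meters: Dh = 182e-6 m
Step 2: Re = rho * v * Dh / mu
Re = 998 * 0.49 * 182e-6 / 0.0061
Re = 14.59
Since Re = 14.59 is below ~2300, the flow is laminar.


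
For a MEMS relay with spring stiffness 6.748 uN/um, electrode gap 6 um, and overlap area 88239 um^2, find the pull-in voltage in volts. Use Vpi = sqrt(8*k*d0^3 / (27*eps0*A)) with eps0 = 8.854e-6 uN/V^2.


Step 1: Compute numerator: 8 * k * d0^3 = 8 * 6.748 * 6^3 = 11660.544
Step 2: Compute denominator: 27 * eps0 * A = 27 * 8.854e-6 * 88239 = 21.094239
Step 3: Vpi = sqrt(11660.544 / 21.094239)
Vpi = 23.51 V


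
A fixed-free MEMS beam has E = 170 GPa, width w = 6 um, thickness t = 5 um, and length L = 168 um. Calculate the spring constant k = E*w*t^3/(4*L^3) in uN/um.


Step 1: Convert E to consistent units (1 GPa = 1000 uN/um^2).
E = 170 GPa = 170000 uN/um^2
Step 2: Compute t^3 = 5^3 = 125
Step 3: Compute L^3 = 168^3 = 4741632
Step 4: k = 170000 * 6 * 125 / (4 * 4741632)
k = 6.7224 uN/um


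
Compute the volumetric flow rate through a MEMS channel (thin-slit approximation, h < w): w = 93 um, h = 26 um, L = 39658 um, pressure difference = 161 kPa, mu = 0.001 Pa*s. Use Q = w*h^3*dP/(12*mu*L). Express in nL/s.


Step 1: Convert all dimensions to SI (meters).
w = 93e-6 m, h = 26e-6 m, L = 39658e-6 m, dP = 161e3 Pa
Step 2: Q = w * h^3 * dP / (12 * mu * L)
Q = 93e-6 * (26e-6)^3 * 161e3 / (12 * 0.001 * 39658e-6) = 5.5298941e-10 m^3/s
Step 3: Convert Q from m^3/s to nL/s (1 m^3 = 1e12 nL, so multiply by 1e12).
Q = 552.989 nL/s


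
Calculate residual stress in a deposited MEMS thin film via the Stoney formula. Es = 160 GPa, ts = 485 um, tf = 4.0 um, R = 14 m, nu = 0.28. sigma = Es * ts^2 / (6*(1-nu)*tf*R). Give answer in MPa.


Step 1: Compute numerator: Es * ts^2 = 160 * 485^2 = 37636000 (GPa*um^2)
Step 2: Compute denominator (R in um): 6*(1-nu)*tf*R = 6*0.72*4.0*14e6 = 241920000.0 (um^2)
Step 3: sigma (GPa) = 37636000 / 241920000.0 = 1.55572e-01 GPa
Step 4: Convert to MPa (x1000): sigma = 155.6 MPa


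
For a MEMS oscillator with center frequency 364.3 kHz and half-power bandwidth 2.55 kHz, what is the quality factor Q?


Step 1: Q = f0 / bandwidth
Step 2: Q = 364.3 / 2.55
Q = 142.9


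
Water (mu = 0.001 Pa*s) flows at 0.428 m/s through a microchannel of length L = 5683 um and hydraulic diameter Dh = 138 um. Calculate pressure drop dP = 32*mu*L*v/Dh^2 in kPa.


Step 1: Convert to SI: L = 5683e-6 m, Dh = 138e-6 m
Step 2: dP = 32 * 0.001 * 5683e-6 * 0.428 / (138e-6)^2
Step 3: dP = 4087.08 Pa
Step 4: Convert to kPa: dP = 4.09 kPa


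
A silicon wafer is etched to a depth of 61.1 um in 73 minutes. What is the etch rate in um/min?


Step 1: Etch rate = depth / time
Step 2: rate = 61.1 / 73
rate = 0.837 um/min


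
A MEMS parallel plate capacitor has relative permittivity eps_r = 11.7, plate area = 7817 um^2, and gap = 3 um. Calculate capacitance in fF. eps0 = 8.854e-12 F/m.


Step 1: Convert area to m^2: A = 7817e-12 m^2
Step 2: Convert gap to m: d = 3e-6 m
Step 3: C = eps0 * eps_r * A / d
C = 8.854e-12 * 11.7 * 7817e-12 / 3e-6
Step 4: Convert to fF (multiply by 1e15).
C = 269.93 fF


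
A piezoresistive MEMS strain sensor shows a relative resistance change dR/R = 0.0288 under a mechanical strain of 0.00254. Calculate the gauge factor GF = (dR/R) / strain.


Step 1: Identify values.
dR/R = 0.0288, strain = 0.00254
Step 2: GF = (dR/R) / strain = 0.0288 / 0.00254
GF = 11.3


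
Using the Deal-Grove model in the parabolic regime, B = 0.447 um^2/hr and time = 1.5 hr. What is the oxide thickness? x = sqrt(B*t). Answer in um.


Step 1: Compute B*t = 0.447 * 1.5 = 0.6705
Step 2: x = sqrt(0.6705)
x = 0.819 um


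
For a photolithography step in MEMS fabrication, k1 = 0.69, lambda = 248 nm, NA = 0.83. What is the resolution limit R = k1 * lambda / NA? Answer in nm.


Step 1: Identify values: k1 = 0.69, lambda = 248 nm, NA = 0.83
Step 2: R = k1 * lambda / NA
R = 0.69 * 248 / 0.83
R = 206.2 nm


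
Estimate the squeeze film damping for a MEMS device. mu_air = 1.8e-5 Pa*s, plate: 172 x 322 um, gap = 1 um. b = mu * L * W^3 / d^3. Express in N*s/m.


Step 1: Convert to SI.
L = 172e-6 m, W = 322e-6 m, d = 1e-6 m
Step 2: W^3 = (322e-6)^3 = 3.34e-11 m^3
Step 3: d^3 = (1e-6)^3 = 1.00e-18 m^3
Step 4: b = 1.8e-5 * 172e-6 * 3.34e-11 / 1.00e-18
b = 1.03e-01 N*s/m


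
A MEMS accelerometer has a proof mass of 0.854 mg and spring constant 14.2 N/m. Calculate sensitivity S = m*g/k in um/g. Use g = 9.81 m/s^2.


Step 1: Convert mass: m = 0.854 mg = 8.54e-07 kg
Step 2: S = m * g / k = 8.54e-07 * 9.81 / 14.2
Step 3: S = 5.90e-07 m/g
Step 4: Convert to um/g: S = 0.59 um/g


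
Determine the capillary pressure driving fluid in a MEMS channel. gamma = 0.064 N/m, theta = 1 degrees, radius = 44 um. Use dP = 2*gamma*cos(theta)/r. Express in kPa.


Step 1: cos(1 deg) = 0.9998
Step 2: Convert r to m: r = 44e-6 m
Step 3: dP = 2 * 0.064 * 0.9998 / 44e-6 = 2908.5 Pa
Step 4: Convert Pa to kPa (divide by 1000).
dP = 2.91 kPa


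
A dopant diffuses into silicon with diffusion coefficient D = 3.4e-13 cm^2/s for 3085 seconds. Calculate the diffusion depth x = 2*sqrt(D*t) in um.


Step 1: Compute D*t = 3.4e-13 * 3085 = 1.0489e-09 cm^2
Step 2: sqrt(D*t) = 3.2387e-05 cm
Step 3: x = 2 * 3.2387e-05 cm = 6.4774e-05 cm
Step 4: Convert to um (1 cm = 1e4 um): x = 0.648 um


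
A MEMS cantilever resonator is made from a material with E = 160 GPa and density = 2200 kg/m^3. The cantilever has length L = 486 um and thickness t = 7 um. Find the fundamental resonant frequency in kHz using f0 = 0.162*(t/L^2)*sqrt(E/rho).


Step 1: Convert units to SI.
t_SI = 7e-6 m, L_SI = 486e-6 m
Step 2: Calculate sqrt(E/rho).
sqrt(160e9 / 2200) = 8528.03 m/s
Step 3: Compute f0.
f0 = 0.162 * 7e-6 / (486e-6)^2 * 8528.03 = 40943.9 Hz = 40.94 kHz


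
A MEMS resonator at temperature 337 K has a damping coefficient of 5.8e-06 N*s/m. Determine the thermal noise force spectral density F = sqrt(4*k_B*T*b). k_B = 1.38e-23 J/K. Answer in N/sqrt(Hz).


Step 1: Compute 4 * k_B * T * b
= 4 * 1.38e-23 * 337 * 5.8e-06
= 1.0789e-25 N^2/Hz
Step 2: F_noise = sqrt(1.0789e-25)
F_noise = 3.28e-13 N/sqrt(Hz)


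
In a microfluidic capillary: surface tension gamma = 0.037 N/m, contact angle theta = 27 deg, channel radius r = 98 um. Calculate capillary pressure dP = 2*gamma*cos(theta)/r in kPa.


Step 1: cos(27 deg) = 0.891
Step 2: Convert r to m: r = 98e-6 m
Step 3: dP = 2 * 0.037 * 0.891 / 98e-6 = 672.8 Pa
Step 4: Convert Pa to kPa (divide by 1000).
dP = 0.67 kPa


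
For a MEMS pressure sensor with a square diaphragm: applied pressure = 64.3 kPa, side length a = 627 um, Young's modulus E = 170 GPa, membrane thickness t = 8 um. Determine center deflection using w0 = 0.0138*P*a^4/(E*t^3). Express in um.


Step 1: Convert pressure to compatible units (E is in GPa, so P in GPa).
P = 64.3 kPa = 64.3e-6 GPa
Step 2: Compute numerator: 0.0138 * P * a^4.
a^4 = 627^4 = 154550410641
numerator = 0.0138 * 64.3e-6 * 154550410641 = 1.371388e+05
Step 3: Compute denominator: E * t^3 = 170 * 8^3 = 87040
Step 4: w0 = numerator / denominator = 1.371388e+05 / 87040 = 1.5756 um


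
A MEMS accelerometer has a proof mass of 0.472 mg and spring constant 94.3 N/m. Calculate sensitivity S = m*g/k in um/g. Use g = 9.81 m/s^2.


Step 1: Convert mass: m = 0.472 mg = 4.72e-07 kg
Step 2: S = m * g / k = 4.72e-07 * 9.81 / 94.3
Step 3: S = 4.91e-08 m/g
Step 4: Convert to um/g: S = 0.049 um/g


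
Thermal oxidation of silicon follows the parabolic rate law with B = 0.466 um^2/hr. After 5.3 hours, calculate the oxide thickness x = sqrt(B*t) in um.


Step 1: Compute B*t = 0.466 * 5.3 = 2.4698
Step 2: x = sqrt(2.4698)
x = 1.572 um


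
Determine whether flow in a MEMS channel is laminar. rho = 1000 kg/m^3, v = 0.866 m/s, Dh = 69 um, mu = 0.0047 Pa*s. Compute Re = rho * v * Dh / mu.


Step 1: Convert Dh to meters: Dh = 69e-6 m
Step 2: Re = rho * v * Dh / mu
Re = 1000 * 0.866 * 69e-6 / 0.0047
Re = 12.714
Since Re = 12.714 is below ~2300, the flow is laminar.


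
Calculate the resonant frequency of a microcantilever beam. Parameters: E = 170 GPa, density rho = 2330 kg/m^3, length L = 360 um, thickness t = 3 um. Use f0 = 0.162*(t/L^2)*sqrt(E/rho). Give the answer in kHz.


Step 1: Convert units to SI.
t_SI = 3e-6 m, L_SI = 360e-6 m
Step 2: Calculate sqrt(E/rho).
sqrt(170e9 / 2330) = 8541.74 m/s
Step 3: Compute f0.
f0 = 0.162 * 3e-6 / (360e-6)^2 * 8541.74 = 32031.5 Hz = 32.03 kHz


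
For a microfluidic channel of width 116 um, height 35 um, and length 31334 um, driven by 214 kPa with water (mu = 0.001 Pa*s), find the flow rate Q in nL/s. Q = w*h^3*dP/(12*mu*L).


Step 1: Convert all dimensions to SI (meters).
w = 116e-6 m, h = 35e-6 m, L = 31334e-6 m, dP = 214e3 Pa
Step 2: Q = w * h^3 * dP / (12 * mu * L)
Q = 116e-6 * (35e-6)^3 * 214e3 / (12 * 0.001 * 31334e-6) = 2.83060201e-09 m^3/s
Step 3: Convert Q from m^3/s to nL/s (1 m^3 = 1e12 nL, so multiply by 1e12).
Q = 2830.602 nL/s


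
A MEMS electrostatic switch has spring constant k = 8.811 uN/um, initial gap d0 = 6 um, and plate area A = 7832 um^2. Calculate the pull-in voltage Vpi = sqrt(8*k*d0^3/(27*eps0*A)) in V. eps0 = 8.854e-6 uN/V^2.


Step 1: Compute numerator: 8 * k * d0^3 = 8 * 8.811 * 6^3 = 15225.408
Step 2: Compute denominator: 27 * eps0 * A = 27 * 8.854e-6 * 7832 = 1.872302
Step 3: Vpi = sqrt(15225.408 / 1.872302)
Vpi = 90.18 V


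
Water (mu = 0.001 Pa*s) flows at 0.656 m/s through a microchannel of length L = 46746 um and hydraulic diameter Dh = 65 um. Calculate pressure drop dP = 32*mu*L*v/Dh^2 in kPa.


Step 1: Convert to SI: L = 46746e-6 m, Dh = 65e-6 m
Step 2: dP = 32 * 0.001 * 46746e-6 * 0.656 / (65e-6)^2
Step 3: dP = 232258.47 Pa
Step 4: Convert to kPa: dP = 232.26 kPa


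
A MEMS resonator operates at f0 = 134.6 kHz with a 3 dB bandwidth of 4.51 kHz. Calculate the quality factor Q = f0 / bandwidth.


Step 1: Q = f0 / bandwidth
Step 2: Q = 134.6 / 4.51
Q = 29.8


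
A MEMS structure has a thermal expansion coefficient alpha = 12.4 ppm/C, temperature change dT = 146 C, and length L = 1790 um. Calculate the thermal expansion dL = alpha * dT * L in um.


Step 1: Convert CTE: alpha = 12.4 ppm/C = 12.4e-6 /C
Step 2: dL = 12.4e-6 * 146 * 1790
dL = 3.2406 um


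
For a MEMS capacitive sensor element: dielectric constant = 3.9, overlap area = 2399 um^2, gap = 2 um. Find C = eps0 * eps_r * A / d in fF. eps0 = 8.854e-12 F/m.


Step 1: Convert area to m^2: A = 2399e-12 m^2
Step 2: Convert gap to m: d = 2e-6 m
Step 3: C = eps0 * eps_r * A / d
C = 8.854e-12 * 3.9 * 2399e-12 / 2e-6
Step 4: Convert to fF (multiply by 1e15).
C = 41.42 fF


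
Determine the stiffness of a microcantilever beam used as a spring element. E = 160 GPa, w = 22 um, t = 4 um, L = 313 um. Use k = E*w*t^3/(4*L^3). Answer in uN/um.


Step 1: Convert E to consistent units (1 GPa = 1000 uN/um^2).
E = 160 GPa = 160000 uN/um^2
Step 2: Compute t^3 = 4^3 = 64
Step 3: Compute L^3 = 313^3 = 30664297
Step 4: k = 160000 * 22 * 64 / (4 * 30664297)
k = 1.8367 uN/um


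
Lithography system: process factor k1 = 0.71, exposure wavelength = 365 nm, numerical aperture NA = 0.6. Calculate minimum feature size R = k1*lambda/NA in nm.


Step 1: Identify values: k1 = 0.71, lambda = 365 nm, NA = 0.6
Step 2: R = k1 * lambda / NA
R = 0.71 * 365 / 0.6
R = 431.9 nm


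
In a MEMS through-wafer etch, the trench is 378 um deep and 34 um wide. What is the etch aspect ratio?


Step 1: AR = depth / width
Step 2: AR = 378 / 34
AR = 11.1


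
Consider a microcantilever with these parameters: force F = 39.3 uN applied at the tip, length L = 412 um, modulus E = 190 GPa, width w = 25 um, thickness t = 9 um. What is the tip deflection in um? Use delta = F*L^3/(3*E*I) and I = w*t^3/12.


Step 1: Calculate the second moment of area.
I = w * t^3 / 12 = 25 * 9^3 / 12 = 1518.75 um^4
Step 2: Convert E to consistent units (1 GPa = 1000 uN/um^2).
E = 190 GPa = 190000 uN/um^2
Step 3: Calculate tip deflection.
delta = F * L^3 / (3 * E * I)
delta = 39.3 * 412^3 / (3 * 190000 * 1518.75)
delta = 3.1748 um


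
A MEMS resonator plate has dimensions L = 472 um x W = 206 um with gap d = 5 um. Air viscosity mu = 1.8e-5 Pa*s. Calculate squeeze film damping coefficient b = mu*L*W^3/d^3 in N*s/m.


Step 1: Convert to SI.
L = 472e-6 m, W = 206e-6 m, d = 5e-6 m
Step 2: W^3 = (206e-6)^3 = 8.74e-12 m^3
Step 3: d^3 = (5e-6)^3 = 1.25e-16 m^3
Step 4: b = 1.8e-5 * 472e-6 * 8.74e-12 / 1.25e-16
b = 5.94e-04 N*s/m


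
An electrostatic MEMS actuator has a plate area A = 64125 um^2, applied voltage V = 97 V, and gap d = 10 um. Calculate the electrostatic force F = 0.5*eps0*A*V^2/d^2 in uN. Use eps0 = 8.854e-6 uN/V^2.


Step 1: Identify parameters.
eps0 = 8.854e-6 uN/V^2, A = 64125 um^2, V = 97 V, d = 10 um
Step 2: Compute V^2 = 97^2 = 9409
Step 3: Compute d^2 = 10^2 = 100
Step 4: F = 0.5 * 8.854e-6 * 64125 * 9409 / 100
F = 26.71 uN


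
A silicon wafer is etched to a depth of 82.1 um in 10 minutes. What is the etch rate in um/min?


Step 1: Etch rate = depth / time
Step 2: rate = 82.1 / 10
rate = 8.21 um/min


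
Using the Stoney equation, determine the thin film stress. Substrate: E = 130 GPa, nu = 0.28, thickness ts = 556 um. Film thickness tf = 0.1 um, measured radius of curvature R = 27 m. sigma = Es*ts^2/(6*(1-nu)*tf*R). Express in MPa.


Step 1: Compute numerator: Es * ts^2 = 130 * 556^2 = 40187680 (GPa*um^2)
Step 2: Compute denominator (R in um): 6*(1-nu)*tf*R = 6*0.72*0.1*27e6 = 11664000.0 (um^2)
Step 3: sigma (GPa) = 40187680 / 11664000.0 = 3.445446e+00 GPa
Step 4: Convert to MPa (x1000): sigma = 3445.4 MPa


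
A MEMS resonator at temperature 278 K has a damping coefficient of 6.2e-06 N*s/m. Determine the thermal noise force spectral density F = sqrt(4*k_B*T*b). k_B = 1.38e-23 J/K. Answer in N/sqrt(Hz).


Step 1: Compute 4 * k_B * T * b
= 4 * 1.38e-23 * 278 * 6.2e-06
= 9.5143e-26 N^2/Hz
Step 2: F_noise = sqrt(9.5143e-26)
F_noise = 3.08e-13 N/sqrt(Hz)


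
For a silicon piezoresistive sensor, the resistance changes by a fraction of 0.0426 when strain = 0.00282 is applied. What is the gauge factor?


Step 1: Identify values.
dR/R = 0.0426, strain = 0.00282
Step 2: GF = (dR/R) / strain = 0.0426 / 0.00282
GF = 15.1


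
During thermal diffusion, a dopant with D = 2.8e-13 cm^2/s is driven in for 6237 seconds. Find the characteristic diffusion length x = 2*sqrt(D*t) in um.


Step 1: Compute D*t = 2.8e-13 * 6237 = 1.74636e-09 cm^2
Step 2: sqrt(D*t) = 4.1789e-05 cm
Step 3: x = 2 * 4.1789e-05 cm = 8.3578e-05 cm
Step 4: Convert to um (1 cm = 1e4 um): x = 0.836 um


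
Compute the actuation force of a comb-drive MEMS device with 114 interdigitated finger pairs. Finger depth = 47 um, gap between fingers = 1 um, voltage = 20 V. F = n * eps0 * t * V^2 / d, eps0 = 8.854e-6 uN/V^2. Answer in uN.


Step 1: Parameters: n=114, eps0=8.854e-6 uN/V^2, t=47 um, V=20 V, d=1 um
Step 2: V^2 = 400
Step 3: F = 114 * 8.854e-6 * 47 * 400 / 1
F = 18.976 uN


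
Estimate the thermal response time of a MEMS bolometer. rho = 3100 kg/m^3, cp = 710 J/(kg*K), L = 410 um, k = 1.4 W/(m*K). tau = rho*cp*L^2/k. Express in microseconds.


Step 1: Convert L to m: L = 410e-6 m
Step 2: L^2 = (410e-6)^2 = 1.681e-07 m^2
Step 3: tau = 3100 * 710 * 1.681e-07 / 1.4 = 2.6427721429e-01 s
Step 4: Convert to microseconds (multiply by 1e6).
tau = 264277.214 us


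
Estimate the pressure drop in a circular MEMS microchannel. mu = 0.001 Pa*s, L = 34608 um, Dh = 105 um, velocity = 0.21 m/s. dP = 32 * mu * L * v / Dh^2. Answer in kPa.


Step 1: Convert to SI: L = 34608e-6 m, Dh = 105e-6 m
Step 2: dP = 32 * 0.001 * 34608e-6 * 0.21 / (105e-6)^2
Step 3: dP = 21094.40 Pa
Step 4: Convert to kPa: dP = 21.09 kPa


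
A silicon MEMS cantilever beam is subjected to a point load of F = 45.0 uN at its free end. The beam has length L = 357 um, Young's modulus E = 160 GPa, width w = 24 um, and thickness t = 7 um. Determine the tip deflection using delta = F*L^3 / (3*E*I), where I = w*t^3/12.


Step 1: Calculate the second moment of area.
I = w * t^3 / 12 = 24 * 7^3 / 12 = 686.0 um^4
Step 2: Convert E to consistent units (1 GPa = 1000 uN/um^2).
E = 160 GPa = 160000 uN/um^2
Step 3: Calculate tip deflection.
delta = F * L^3 / (3 * E * I)
delta = 45.0 * 357^3 / (3 * 160000 * 686.0)
delta = 6.218 um


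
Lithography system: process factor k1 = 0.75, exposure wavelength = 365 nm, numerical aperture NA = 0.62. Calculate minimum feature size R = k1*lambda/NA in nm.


Step 1: Identify values: k1 = 0.75, lambda = 365 nm, NA = 0.62
Step 2: R = k1 * lambda / NA
R = 0.75 * 365 / 0.62
R = 441.5 nm


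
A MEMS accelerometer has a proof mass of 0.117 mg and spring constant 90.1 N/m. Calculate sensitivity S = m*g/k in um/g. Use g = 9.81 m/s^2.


Step 1: Convert mass: m = 0.117 mg = 1.17e-07 kg
Step 2: S = m * g / k = 1.17e-07 * 9.81 / 90.1
Step 3: S = 1.27e-08 m/g
Step 4: Convert to um/g: S = 0.013 um/g


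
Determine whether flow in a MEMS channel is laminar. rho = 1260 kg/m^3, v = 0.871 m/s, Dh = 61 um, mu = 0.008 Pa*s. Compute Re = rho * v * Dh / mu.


Step 1: Convert Dh to meters: Dh = 61e-6 m
Step 2: Re = rho * v * Dh / mu
Re = 1260 * 0.871 * 61e-6 / 0.008
Re = 8.368
Since Re = 8.368 is below ~2300, the flow is laminar.


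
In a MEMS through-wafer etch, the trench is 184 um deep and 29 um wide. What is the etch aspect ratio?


Step 1: AR = depth / width
Step 2: AR = 184 / 29
AR = 6.3


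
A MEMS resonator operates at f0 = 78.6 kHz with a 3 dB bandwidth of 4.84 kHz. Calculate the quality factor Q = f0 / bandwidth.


Step 1: Q = f0 / bandwidth
Step 2: Q = 78.6 / 4.84
Q = 16.2


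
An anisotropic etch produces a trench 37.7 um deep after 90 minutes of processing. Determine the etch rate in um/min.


Step 1: Etch rate = depth / time
Step 2: rate = 37.7 / 90
rate = 0.419 um/min


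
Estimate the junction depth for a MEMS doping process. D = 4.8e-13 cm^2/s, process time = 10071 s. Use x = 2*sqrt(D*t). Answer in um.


Step 1: Compute D*t = 4.8e-13 * 10071 = 4.83408e-09 cm^2
Step 2: sqrt(D*t) = 6.95275e-05 cm
Step 3: x = 2 * 6.95275e-05 cm = 1.39055e-04 cm
Step 4: Convert to um (1 cm = 1e4 um): x = 1.391 um


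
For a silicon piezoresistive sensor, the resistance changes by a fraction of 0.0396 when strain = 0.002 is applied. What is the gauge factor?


Step 1: Identify values.
dR/R = 0.0396, strain = 0.002
Step 2: GF = (dR/R) / strain = 0.0396 / 0.002
GF = 19.8


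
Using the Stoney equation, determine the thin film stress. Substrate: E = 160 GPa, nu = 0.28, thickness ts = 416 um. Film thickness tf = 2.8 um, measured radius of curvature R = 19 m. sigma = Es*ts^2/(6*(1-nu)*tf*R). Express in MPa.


Step 1: Compute numerator: Es * ts^2 = 160 * 416^2 = 27688960 (GPa*um^2)
Step 2: Compute denominator (R in um): 6*(1-nu)*tf*R = 6*0.72*2.8*19e6 = 229824000.0 (um^2)
Step 3: sigma (GPa) = 27688960 / 229824000.0 = 1.20479e-01 GPa
Step 4: Convert to MPa (x1000): sigma = 120.5 MPa


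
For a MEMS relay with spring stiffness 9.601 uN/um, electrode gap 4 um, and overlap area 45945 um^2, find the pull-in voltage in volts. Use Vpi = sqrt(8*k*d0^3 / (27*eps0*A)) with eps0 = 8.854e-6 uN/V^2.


Step 1: Compute numerator: 8 * k * d0^3 = 8 * 9.601 * 4^3 = 4915.712
Step 2: Compute denominator: 27 * eps0 * A = 27 * 8.854e-6 * 45945 = 10.98352
Step 3: Vpi = sqrt(4915.712 / 10.98352)
Vpi = 21.16 V


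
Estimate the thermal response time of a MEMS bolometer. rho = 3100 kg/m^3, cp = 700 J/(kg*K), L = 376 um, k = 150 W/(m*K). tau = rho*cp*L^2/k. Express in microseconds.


Step 1: Convert L to m: L = 376e-6 m
Step 2: L^2 = (376e-6)^2 = 1.41376e-07 m^2
Step 3: tau = 3100 * 700 * 1.41376e-07 / 150 = 2.04523947e-03 s
Step 4: Convert to microseconds (multiply by 1e6).
tau = 2045.239 us


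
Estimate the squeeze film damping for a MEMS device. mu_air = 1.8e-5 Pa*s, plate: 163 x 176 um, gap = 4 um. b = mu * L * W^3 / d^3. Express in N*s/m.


Step 1: Convert to SI.
L = 163e-6 m, W = 176e-6 m, d = 4e-6 m
Step 2: W^3 = (176e-6)^3 = 5.45e-12 m^3
Step 3: d^3 = (4e-6)^3 = 6.40e-17 m^3
Step 4: b = 1.8e-5 * 163e-6 * 5.45e-12 / 6.40e-17
b = 2.50e-04 N*s/m


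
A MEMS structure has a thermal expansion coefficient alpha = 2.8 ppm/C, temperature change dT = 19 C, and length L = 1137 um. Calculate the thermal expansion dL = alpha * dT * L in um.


Step 1: Convert CTE: alpha = 2.8 ppm/C = 2.8e-6 /C
Step 2: dL = 2.8e-6 * 19 * 1137
dL = 0.0605 um


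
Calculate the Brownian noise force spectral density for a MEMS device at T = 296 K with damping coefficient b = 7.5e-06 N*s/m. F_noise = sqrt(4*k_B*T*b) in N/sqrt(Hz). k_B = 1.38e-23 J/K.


Step 1: Compute 4 * k_B * T * b
= 4 * 1.38e-23 * 296 * 7.5e-06
= 1.2254e-25 N^2/Hz
Step 2: F_noise = sqrt(1.2254e-25)
F_noise = 3.50e-13 N/sqrt(Hz)


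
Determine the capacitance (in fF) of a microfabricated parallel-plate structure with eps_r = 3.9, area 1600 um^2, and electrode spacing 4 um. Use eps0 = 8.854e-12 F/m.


Step 1: Convert area to m^2: A = 1600e-12 m^2
Step 2: Convert gap to m: d = 4e-6 m
Step 3: C = eps0 * eps_r * A / d
C = 8.854e-12 * 3.9 * 1600e-12 / 4e-6
Step 4: Convert to fF (multiply by 1e15).
C = 13.81 fF


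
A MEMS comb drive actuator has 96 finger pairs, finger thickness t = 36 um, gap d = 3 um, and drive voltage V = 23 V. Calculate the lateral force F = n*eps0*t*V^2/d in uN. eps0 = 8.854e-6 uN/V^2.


Step 1: Parameters: n=96, eps0=8.854e-6 uN/V^2, t=36 um, V=23 V, d=3 um
Step 2: V^2 = 529
Step 3: F = 96 * 8.854e-6 * 36 * 529 / 3
F = 5.396 uN


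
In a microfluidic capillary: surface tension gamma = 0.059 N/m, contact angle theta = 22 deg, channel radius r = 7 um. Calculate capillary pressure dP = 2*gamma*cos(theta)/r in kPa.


Step 1: cos(22 deg) = 0.9272
Step 2: Convert r to m: r = 7e-6 m
Step 3: dP = 2 * 0.059 * 0.9272 / 7e-6 = 15629.9 Pa
Step 4: Convert Pa to kPa (divide by 1000).
dP = 15.63 kPa


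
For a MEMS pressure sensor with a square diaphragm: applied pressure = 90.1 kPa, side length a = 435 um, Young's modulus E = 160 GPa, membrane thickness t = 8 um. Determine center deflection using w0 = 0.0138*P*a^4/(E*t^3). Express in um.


Step 1: Convert pressure to compatible units (E is in GPa, so P in GPa).
P = 90.1 kPa = 90.1e-6 GPa
Step 2: Compute numerator: 0.0138 * P * a^4.
a^4 = 435^4 = 35806100625
numerator = 0.0138 * 90.1e-6 * 35806100625 = 4.45206e+04
Step 3: Compute denominator: E * t^3 = 160 * 8^3 = 81920
Step 4: w0 = numerator / denominator = 4.45206e+04 / 81920 = 0.5435 um


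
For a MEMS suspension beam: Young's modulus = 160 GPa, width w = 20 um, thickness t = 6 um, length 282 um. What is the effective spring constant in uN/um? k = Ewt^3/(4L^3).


Step 1: Convert E to consistent units (1 GPa = 1000 uN/um^2).
E = 160 GPa = 160000 uN/um^2
Step 2: Compute t^3 = 6^3 = 216
Step 3: Compute L^3 = 282^3 = 22425768
Step 4: k = 160000 * 20 * 216 / (4 * 22425768)
k = 7.7054 uN/um


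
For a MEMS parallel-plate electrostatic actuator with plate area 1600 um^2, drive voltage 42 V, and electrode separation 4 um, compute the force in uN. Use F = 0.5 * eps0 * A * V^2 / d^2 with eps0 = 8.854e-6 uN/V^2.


Step 1: Identify parameters.
eps0 = 8.854e-6 uN/V^2, A = 1600 um^2, V = 42 V, d = 4 um
Step 2: Compute V^2 = 42^2 = 1764
Step 3: Compute d^2 = 4^2 = 16
Step 4: F = 0.5 * 8.854e-6 * 1600 * 1764 / 16
F = 0.781 uN


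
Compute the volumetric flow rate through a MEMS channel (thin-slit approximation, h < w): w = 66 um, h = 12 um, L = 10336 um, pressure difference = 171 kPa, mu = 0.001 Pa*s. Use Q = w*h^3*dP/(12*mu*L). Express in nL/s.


Step 1: Convert all dimensions to SI (meters).
w = 66e-6 m, h = 12e-6 m, L = 10336e-6 m, dP = 171e3 Pa
Step 2: Q = w * h^3 * dP / (12 * mu * L)
Q = 66e-6 * (12e-6)^3 * 171e3 / (12 * 0.001 * 10336e-6) = 1.5723529e-10 m^3/s
Step 3: Convert Q from m^3/s to nL/s (1 m^3 = 1e12 nL, so multiply by 1e12).
Q = 157.235 nL/s


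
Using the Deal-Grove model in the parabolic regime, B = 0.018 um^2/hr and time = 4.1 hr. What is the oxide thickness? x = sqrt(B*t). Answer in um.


Step 1: Compute B*t = 0.018 * 4.1 = 0.0738
Step 2: x = sqrt(0.0738)
x = 0.272 um


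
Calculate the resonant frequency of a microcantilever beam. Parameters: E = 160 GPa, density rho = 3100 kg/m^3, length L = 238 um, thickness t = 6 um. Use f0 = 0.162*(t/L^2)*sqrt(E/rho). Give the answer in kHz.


Step 1: Convert units to SI.
t_SI = 6e-6 m, L_SI = 238e-6 m
Step 2: Calculate sqrt(E/rho).
sqrt(160e9 / 3100) = 7184.21 m/s
Step 3: Compute f0.
f0 = 0.162 * 6e-6 / (238e-6)^2 * 7184.21 = 123279.6 Hz = 123.28 kHz


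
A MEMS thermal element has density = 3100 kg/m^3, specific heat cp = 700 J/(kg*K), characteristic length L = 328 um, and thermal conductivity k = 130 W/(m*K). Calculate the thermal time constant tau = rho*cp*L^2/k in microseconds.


Step 1: Convert L to m: L = 328e-6 m
Step 2: L^2 = (328e-6)^2 = 1.07584e-07 m^2
Step 3: tau = 3100 * 700 * 1.07584e-07 / 130 = 1.79582523e-03 s
Step 4: Convert to microseconds (multiply by 1e6).
tau = 1795.825 us


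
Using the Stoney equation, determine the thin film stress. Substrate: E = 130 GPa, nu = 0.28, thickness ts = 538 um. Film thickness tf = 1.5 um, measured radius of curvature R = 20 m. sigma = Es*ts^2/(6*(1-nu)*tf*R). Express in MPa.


Step 1: Compute numerator: Es * ts^2 = 130 * 538^2 = 37627720 (GPa*um^2)
Step 2: Compute denominator (R in um): 6*(1-nu)*tf*R = 6*0.72*1.5*20e6 = 129600000.0 (um^2)
Step 3: sigma (GPa) = 37627720 / 129600000.0 = 2.90337e-01 GPa
Step 4: Convert to MPa (x1000): sigma = 290.3 MPa


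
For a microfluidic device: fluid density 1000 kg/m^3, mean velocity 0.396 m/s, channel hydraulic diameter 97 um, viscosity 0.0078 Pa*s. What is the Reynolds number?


Step 1: Convert Dh to meters: Dh = 97e-6 m
Step 2: Re = rho * v * Dh / mu
Re = 1000 * 0.396 * 97e-6 / 0.0078
Re = 4.925


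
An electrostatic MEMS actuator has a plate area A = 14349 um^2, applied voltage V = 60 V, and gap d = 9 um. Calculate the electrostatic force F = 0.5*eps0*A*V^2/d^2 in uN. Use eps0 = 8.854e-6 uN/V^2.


Step 1: Identify parameters.
eps0 = 8.854e-6 uN/V^2, A = 14349 um^2, V = 60 V, d = 9 um
Step 2: Compute V^2 = 60^2 = 3600
Step 3: Compute d^2 = 9^2 = 81
Step 4: F = 0.5 * 8.854e-6 * 14349 * 3600 / 81
F = 2.823 uN


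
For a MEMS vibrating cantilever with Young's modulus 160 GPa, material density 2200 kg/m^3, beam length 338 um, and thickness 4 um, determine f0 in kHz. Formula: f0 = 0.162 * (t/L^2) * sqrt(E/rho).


Step 1: Convert units to SI.
t_SI = 4e-6 m, L_SI = 338e-6 m
Step 2: Calculate sqrt(E/rho).
sqrt(160e9 / 2200) = 8528.03 m/s
Step 3: Compute f0.
f0 = 0.162 * 4e-6 / (338e-6)^2 * 8528.03 = 48371.6 Hz = 48.37 kHz


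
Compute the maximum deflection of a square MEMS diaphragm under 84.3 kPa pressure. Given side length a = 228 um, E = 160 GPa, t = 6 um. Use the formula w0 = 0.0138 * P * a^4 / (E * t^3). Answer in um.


Step 1: Convert pressure to compatible units (E is in GPa, so P in GPa).
P = 84.3 kPa = 84.3e-6 GPa
Step 2: Compute numerator: 0.0138 * P * a^4.
a^4 = 228^4 = 2702336256
numerator = 0.0138 * 84.3e-6 * 2702336256 = 3.144e+03
Step 3: Compute denominator: E * t^3 = 160 * 6^3 = 34560
Step 4: w0 = numerator / denominator = 3.144e+03 / 34560 = 0.091 um


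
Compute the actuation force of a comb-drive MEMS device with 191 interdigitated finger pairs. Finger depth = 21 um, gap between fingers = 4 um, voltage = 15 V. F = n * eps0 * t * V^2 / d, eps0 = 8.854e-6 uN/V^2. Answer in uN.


Step 1: Parameters: n=191, eps0=8.854e-6 uN/V^2, t=21 um, V=15 V, d=4 um
Step 2: V^2 = 225
Step 3: F = 191 * 8.854e-6 * 21 * 225 / 4
F = 1.998 uN


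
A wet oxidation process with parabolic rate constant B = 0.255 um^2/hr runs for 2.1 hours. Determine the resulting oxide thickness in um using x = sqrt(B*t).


Step 1: Compute B*t = 0.255 * 2.1 = 0.5355
Step 2: x = sqrt(0.5355)
x = 0.732 um


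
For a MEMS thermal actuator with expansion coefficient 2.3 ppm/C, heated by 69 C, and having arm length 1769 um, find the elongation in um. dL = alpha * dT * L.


Step 1: Convert CTE: alpha = 2.3 ppm/C = 2.3e-6 /C
Step 2: dL = 2.3e-6 * 69 * 1769
dL = 0.2807 um


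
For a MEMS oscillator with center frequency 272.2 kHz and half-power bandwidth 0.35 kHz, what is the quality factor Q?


Step 1: Q = f0 / bandwidth
Step 2: Q = 272.2 / 0.35
Q = 777.7


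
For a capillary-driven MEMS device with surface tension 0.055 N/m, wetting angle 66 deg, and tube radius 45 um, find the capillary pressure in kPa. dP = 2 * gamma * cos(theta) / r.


Step 1: cos(66 deg) = 0.4067
Step 2: Convert r to m: r = 45e-6 m
Step 3: dP = 2 * 0.055 * 0.4067 / 45e-6 = 994.2 Pa
Step 4: Convert Pa to kPa (divide by 1000).
dP = 0.99 kPa


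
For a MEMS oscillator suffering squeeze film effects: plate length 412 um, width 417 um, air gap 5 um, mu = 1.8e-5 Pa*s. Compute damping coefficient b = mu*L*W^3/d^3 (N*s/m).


Step 1: Convert to SI.
L = 412e-6 m, W = 417e-6 m, d = 5e-6 m
Step 2: W^3 = (417e-6)^3 = 7.25e-11 m^3
Step 3: d^3 = (5e-6)^3 = 1.25e-16 m^3
Step 4: b = 1.8e-5 * 412e-6 * 7.25e-11 / 1.25e-16
b = 4.30e-03 N*s/m


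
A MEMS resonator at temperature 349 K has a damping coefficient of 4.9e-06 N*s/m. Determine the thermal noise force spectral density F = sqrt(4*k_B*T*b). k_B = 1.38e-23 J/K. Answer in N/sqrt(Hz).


Step 1: Compute 4 * k_B * T * b
= 4 * 1.38e-23 * 349 * 4.9e-06
= 9.4398e-26 N^2/Hz
Step 2: F_noise = sqrt(9.4398e-26)
F_noise = 3.07e-13 N/sqrt(Hz)


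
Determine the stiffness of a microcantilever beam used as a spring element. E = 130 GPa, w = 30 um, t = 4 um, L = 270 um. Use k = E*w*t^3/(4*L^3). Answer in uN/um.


Step 1: Convert E to consistent units (1 GPa = 1000 uN/um^2).
E = 130 GPa = 130000 uN/um^2
Step 2: Compute t^3 = 4^3 = 64
Step 3: Compute L^3 = 270^3 = 19683000
Step 4: k = 130000 * 30 * 64 / (4 * 19683000)
k = 3.1702 uN/um


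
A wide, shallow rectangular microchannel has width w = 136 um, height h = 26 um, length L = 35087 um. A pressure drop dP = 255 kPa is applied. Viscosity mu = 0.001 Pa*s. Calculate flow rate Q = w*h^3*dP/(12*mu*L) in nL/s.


Step 1: Convert all dimensions to SI (meters).
w = 136e-6 m, h = 26e-6 m, L = 35087e-6 m, dP = 255e3 Pa
Step 2: Q = w * h^3 * dP / (12 * mu * L)
Q = 136e-6 * (26e-6)^3 * 255e3 / (12 * 0.001 * 35087e-6) = 1.44767692e-09 m^3/s
Step 3: Convert Q from m^3/s to nL/s (1 m^3 = 1e12 nL, so multiply by 1e12).
Q = 1447.677 nL/s


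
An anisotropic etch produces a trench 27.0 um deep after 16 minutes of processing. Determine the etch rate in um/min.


Step 1: Etch rate = depth / time
Step 2: rate = 27.0 / 16
rate = 1.688 um/min


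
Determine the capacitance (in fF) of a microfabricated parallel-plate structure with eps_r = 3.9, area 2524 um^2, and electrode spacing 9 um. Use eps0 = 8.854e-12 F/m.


Step 1: Convert area to m^2: A = 2524e-12 m^2
Step 2: Convert gap to m: d = 9e-6 m
Step 3: C = eps0 * eps_r * A / d
C = 8.854e-12 * 3.9 * 2524e-12 / 9e-6
Step 4: Convert to fF (multiply by 1e15).
C = 9.68 fF


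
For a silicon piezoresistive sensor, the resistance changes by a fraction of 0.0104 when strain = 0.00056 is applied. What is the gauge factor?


Step 1: Identify values.
dR/R = 0.0104, strain = 0.00056
Step 2: GF = (dR/R) / strain = 0.0104 / 0.00056
GF = 18.6


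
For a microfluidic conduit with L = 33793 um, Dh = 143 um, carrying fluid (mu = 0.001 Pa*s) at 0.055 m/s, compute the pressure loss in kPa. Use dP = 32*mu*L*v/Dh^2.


Step 1: Convert to SI: L = 33793e-6 m, Dh = 143e-6 m
Step 2: dP = 32 * 0.001 * 33793e-6 * 0.055 / (143e-6)^2
Step 3: dP = 2908.49 Pa
Step 4: Convert to kPa: dP = 2.91 kPa
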